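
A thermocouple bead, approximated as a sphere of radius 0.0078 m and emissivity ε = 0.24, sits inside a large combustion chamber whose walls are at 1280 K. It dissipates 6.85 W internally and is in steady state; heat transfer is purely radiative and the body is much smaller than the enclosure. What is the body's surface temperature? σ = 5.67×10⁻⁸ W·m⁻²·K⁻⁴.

For a small grey body in a large enclosure, net radiated power = εσA(T⁴ − T_w⁴).
Steady state: P = εσA(T⁴ − T_w⁴) with A = 4πr² = 7.645×10⁻⁴ m².
T⁴ = P/(εσA) + T_w⁴ = 6.85/(0.24·5.67×10⁻⁸·7.645×10⁻⁴) + (1280)⁴
    = 6.584×10¹¹ + 2.684×10¹² = 3.343×10¹² K⁴.

T ≈ 1350 K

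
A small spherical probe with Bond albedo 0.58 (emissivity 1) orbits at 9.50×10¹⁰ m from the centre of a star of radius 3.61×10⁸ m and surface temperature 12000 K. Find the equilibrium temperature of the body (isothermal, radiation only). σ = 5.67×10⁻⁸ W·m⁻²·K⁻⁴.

T ≈ 421 K

The star's surface emits σT_*⁴; at distance d the flux is S = σT_*⁴(R_*/d)².
S = 5.67×10⁻⁸·(12000)⁴·(3.61×10⁸/9.50×10¹⁰)² = 16980 W/m².
For an isothermal sphere T⁴ = (1−a)S/(4σ) = 3.144×10¹⁰ K⁴.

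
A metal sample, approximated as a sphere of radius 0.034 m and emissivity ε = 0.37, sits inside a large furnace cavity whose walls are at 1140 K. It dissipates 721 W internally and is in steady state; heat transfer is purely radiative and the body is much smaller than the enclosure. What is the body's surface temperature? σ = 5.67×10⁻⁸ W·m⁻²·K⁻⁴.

T ≈ 1420 K

For a small grey body in a large enclosure, net radiated power = εσA(T⁴ − T_w⁴).
Steady state: P = εσA(T⁴ − T_w⁴) with A = 4πr² = 0.01453 m².
T⁴ = P/(εσA) + T_w⁴ = 721/(0.37·5.67×10⁻⁸·0.01453) + (1140)⁴
    = 2.366×10¹² + 1.689×10¹² = 4.055×10¹² K⁴.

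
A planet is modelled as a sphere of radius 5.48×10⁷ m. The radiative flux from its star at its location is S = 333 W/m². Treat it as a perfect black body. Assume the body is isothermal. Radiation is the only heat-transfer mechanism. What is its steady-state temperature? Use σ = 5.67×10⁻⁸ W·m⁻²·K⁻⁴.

At equilibrium, absorbed power = emitted power.
Absorbing cross-section = πr² = 9.434×10¹⁵ m²; emitting surface = 4πr² = 3.774×10¹⁶ m² (ratio 4).
S·A_cross = εσ·A_surf·T⁴  ⇒  T⁴ = S/(4σ).
T⁴ = 1.00·333/(4·5.67×10⁻⁸) = 1.468×10⁹ K⁴.
T = (1.468×10⁹)^(1/4).

T ≈ 196 K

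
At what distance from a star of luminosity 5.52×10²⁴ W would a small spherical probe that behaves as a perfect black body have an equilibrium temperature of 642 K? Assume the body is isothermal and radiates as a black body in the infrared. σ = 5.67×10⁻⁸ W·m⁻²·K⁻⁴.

For an isothermal black-emitting sphere, (1−a)S·πr² = σ·4πr²·T⁴ ⇒ S = 4σT⁴/(1−a).
S = 4·5.67×10⁻⁸·(642)⁴/1.00 = 38530 W/m².
Flux falls as S = L/(4πd²), so d = √(L/(4πS)) = √(5.52×10²⁴/(4π·38530)).

d ≈ 3.38×10⁹ m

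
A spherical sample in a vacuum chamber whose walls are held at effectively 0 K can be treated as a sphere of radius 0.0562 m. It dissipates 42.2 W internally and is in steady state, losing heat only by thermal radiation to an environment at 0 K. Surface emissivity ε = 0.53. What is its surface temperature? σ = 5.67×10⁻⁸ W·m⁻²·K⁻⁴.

T ≈ 434 K

Steady state: internal power = radiated power, P = εσA T⁴.
Radiating area A = 4πr² = 0.03969 m².
T⁴ = P/(εσA) = 42.2/(0.53·5.67×10⁻⁸·0.03969) = 3.538×10¹⁰ K⁴.
T = (3.538×10¹⁰)^(1/4).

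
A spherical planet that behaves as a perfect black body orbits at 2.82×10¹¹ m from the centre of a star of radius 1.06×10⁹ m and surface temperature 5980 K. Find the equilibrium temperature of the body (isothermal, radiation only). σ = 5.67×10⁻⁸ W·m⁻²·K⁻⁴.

T ≈ 259 K

The star's surface emits σT_*⁴; at distance d the flux is S = σT_*⁴(R_*/d)².
S = 5.67×10⁻⁸·(5980)⁴·(1.06×10⁹/2.82×10¹¹)² = 1024 W/m².
For an isothermal sphere T⁴ = (1−a)S/(4σ) = 4.517×10⁹ K⁴.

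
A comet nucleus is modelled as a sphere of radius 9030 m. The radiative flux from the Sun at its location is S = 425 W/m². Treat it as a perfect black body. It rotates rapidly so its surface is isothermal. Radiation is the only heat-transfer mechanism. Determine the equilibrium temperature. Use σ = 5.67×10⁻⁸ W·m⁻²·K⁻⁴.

T ≈ 208 K

At equilibrium, absorbed power = emitted power.
Absorbing cross-section = πr² = 2.562×10⁸ m²; emitting surface = 4πr² = 1.025×10⁹ m² (ratio 4).
S·A_cross = εσ·A_surf·T⁴  ⇒  T⁴ = S/(4σ).
T⁴ = 1.00·425/(4·5.67×10⁻⁸) = 1.874×10⁹ K⁴.
T = (1.874×10⁹)^(1/4).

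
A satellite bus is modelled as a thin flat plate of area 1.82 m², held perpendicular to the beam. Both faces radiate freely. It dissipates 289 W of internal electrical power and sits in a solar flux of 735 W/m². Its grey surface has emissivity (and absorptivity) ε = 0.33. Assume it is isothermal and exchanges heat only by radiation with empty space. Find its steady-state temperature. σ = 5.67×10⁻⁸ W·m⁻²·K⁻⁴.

At steady state, absorbed solar power + internal power = radiated power.
Absorbed: α·S·A_cross = 0.33·735·1.820 = 441.4 W (cross-section A).
Total input = 441.4 + 289 = 730.4 W.
Radiated: εσ·A_surf·T⁴ with A_surf = 2A = 3.640 m².
T⁴ = 730.4/(0.33·5.67×10⁻⁸·3.640) = 1.072×10¹⁰ K⁴.

T ≈ 322 K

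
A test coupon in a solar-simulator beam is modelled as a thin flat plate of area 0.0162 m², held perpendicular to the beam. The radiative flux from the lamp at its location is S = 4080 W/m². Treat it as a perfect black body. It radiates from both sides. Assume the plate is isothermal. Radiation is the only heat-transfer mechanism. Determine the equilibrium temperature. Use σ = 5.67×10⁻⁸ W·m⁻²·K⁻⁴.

At equilibrium, absorbed power = emitted power.
Absorbing cross-section = A = 0.01620 m²; emitting surface = 2A = 0.03240 m² (ratio 2).
S·A_cross = εσ·A_surf·T⁴  ⇒  T⁴ = S/(2σ).
T⁴ = 1.00·4080/(2·5.67×10⁻⁸) = 3.598×10¹⁰ K⁴.
T = (3.598×10¹⁰)^(1/4).

T ≈ 436 K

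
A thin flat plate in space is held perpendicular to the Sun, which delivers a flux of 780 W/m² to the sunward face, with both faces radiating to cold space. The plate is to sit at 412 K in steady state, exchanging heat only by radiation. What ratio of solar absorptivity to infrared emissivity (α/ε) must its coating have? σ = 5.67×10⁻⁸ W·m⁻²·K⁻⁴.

α/ε ≈ 4.19

Balance: αS·A = εσ·2A·T⁴ ⇒ α/ε = 2σT⁴/S.
α/ε = 2·5.67×10⁻⁸·(412)⁴/780 = 2·5.67×10⁻⁸·2.881×10¹⁰/780.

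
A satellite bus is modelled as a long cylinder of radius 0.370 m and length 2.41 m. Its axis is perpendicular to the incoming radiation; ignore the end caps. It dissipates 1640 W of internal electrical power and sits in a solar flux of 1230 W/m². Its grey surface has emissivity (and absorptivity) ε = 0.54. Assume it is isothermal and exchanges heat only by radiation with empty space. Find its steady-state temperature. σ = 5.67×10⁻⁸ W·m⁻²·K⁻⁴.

T ≈ 358 K

At steady state, absorbed solar power + internal power = radiated power.
Absorbed: α·S·A_cross = 0.54·1230·1.783 = 1185 W (cross-section 2rL).
Total input = 1185 + 1640 = 2825 W.
Radiated: εσ·A_surf·T⁴ with A_surf = 2πrL = 5.603 m².
T⁴ = 2825/(0.54·5.67×10⁻⁸·5.603) = 1.647×10¹⁰ K⁴.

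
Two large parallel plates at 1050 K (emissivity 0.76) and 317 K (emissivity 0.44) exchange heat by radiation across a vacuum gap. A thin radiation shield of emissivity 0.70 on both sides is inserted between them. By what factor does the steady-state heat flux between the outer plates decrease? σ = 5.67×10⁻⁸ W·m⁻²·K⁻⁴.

factor ≈ 1.72

Without shield: q₀ = σΔ(T⁴)/(1/ε₁+1/ε₂−1) with denominator 2.589.
With shield the two gaps are in series; the resistances add: (1/ε₁+1/ε_s−1)+(1/ε_s+1/ε₂−1) = 1.744+2.701 = 4.446.
Heat-flux ratio q₀/q = 4.446/2.589.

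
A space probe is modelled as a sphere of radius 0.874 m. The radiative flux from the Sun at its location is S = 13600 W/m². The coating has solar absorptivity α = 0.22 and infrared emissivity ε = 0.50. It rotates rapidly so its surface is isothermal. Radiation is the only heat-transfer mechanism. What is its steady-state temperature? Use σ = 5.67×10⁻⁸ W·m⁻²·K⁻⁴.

T ≈ 403 K

At equilibrium, absorbed power = emitted power.
Absorbing cross-section = πr² = 2.400 m²; emitting surface = 4πr² = 9.599 m² (ratio 4).
αS·A_cross = εσ·A_surf·T⁴  ⇒  T⁴ = αS/(ε·4σ).
T⁴ = 0.220·13600/(0.50·4·5.67×10⁻⁸) = 2.638×10¹⁰ K⁴.
T = (2.638×10¹⁰)^(1/4).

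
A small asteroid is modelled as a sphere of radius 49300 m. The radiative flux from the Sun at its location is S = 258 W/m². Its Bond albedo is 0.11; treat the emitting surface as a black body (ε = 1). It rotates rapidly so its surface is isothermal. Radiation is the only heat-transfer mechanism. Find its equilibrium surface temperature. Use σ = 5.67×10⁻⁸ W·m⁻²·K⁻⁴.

T ≈ 178 K

At equilibrium, absorbed power = emitted power.
Absorbing cross-section = πr² = 7.636×10⁹ m²; emitting surface = 4πr² = 3.054×10¹⁰ m² (ratio 4).
(1−a)S·A_cross = εσ·A_surf·T⁴  ⇒  T⁴ = (1−a)S/(4σ).
T⁴ = 0.890·258/(4·5.67×10⁻⁸) = 1.012×10⁹ K⁴.
T = (1.012×10⁹)^(1/4).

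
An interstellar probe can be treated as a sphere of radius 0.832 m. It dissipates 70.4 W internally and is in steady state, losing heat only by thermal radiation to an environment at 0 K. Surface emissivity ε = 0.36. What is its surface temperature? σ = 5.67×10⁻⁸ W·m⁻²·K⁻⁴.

Steady state: internal power = radiated power, P = εσA T⁴.
Radiating area A = 4πr² = 8.699 m².
T⁴ = P/(εσA) = 70.4/(0.36·5.67×10⁻⁸·8.699) = 3.965×10⁸ K⁴.
T = (3.965×10⁸)^(1/4).

T ≈ 141 K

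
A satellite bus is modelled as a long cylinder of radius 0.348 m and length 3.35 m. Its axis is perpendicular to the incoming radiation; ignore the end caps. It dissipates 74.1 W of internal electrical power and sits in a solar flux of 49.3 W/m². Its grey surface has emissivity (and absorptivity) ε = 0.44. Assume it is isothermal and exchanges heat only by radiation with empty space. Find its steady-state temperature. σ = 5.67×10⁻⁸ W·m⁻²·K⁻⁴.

At steady state, absorbed solar power + internal power = radiated power.
Absorbed: α·S·A_cross = 0.44·49.3·2.332 = 50.58 W (cross-section 2rL).
Total input = 50.58 + 74.1 = 124.7 W.
Radiated: εσ·A_surf·T⁴ with A_surf = 2πrL = 7.325 m².
T⁴ = 124.7/(0.44·5.67×10⁻⁸·7.325) = 6.823×10⁸ K⁴.

T ≈ 162 K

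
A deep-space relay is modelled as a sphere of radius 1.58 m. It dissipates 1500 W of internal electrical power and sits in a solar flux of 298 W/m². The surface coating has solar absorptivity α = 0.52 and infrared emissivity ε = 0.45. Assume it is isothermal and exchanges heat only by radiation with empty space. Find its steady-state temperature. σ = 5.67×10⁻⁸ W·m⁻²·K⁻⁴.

At steady state, absorbed solar power + internal power = radiated power.
Absorbed: α·S·A_cross = 0.52·298·7.843 = 1215 W (cross-section πr²).
Total input = 1215 + 1500 = 2715 W.
Radiated: εσ·A_surf·T⁴ with A_surf = 4πr² = 31.37 m².
T⁴ = 2715/(0.45·5.67×10⁻⁸·31.37) = 3.392×10⁹ K⁴.

T ≈ 241 K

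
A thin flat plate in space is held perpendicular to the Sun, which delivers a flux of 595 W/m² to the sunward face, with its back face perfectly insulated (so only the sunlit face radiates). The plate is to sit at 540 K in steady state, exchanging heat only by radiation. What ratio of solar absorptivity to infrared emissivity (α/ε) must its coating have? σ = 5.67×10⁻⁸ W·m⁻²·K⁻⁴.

α/ε ≈ 8.10

Balance: αS·A = εσ·1A·T⁴ ⇒ α/ε = σT⁴/S.
α/ε = 5.67×10⁻⁸·(540)⁴/595 = 5.67×10⁻⁸·8.503×10¹⁰/595.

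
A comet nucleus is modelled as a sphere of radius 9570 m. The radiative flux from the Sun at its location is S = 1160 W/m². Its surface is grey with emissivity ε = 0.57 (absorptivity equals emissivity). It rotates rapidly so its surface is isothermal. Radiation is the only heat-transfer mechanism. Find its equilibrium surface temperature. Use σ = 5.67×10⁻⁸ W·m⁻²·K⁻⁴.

T ≈ 267 K

At equilibrium, absorbed power = emitted power.
Absorbing cross-section = πr² = 2.877×10⁸ m²; emitting surface = 4πr² = 1.151×10⁹ m² (ratio 4).
εS·A_cross = εσ·A_surf·T⁴  ⇒  T⁴ = S/(4σ)   (ε cancels).
T⁴ = 1160/(4·5.67×10⁻⁸) = 5.115×10⁹ K⁴.
T = (5.115×10⁹)^(1/4).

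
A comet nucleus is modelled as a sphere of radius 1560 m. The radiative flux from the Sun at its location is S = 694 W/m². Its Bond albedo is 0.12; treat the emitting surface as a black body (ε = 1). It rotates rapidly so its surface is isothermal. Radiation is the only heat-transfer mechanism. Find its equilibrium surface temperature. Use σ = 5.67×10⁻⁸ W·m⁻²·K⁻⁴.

T ≈ 228 K

At equilibrium, absorbed power = emitted power.
Absorbing cross-section = πr² = 7.645×10⁶ m²; emitting surface = 4πr² = 3.058×10⁷ m² (ratio 4).
(1−a)S·A_cross = εσ·A_surf·T⁴  ⇒  T⁴ = (1−a)S/(4σ).
T⁴ = 0.880·694/(4·5.67×10⁻⁸) = 2.693×10⁹ K⁴.
T = (2.693×10⁹)^(1/4).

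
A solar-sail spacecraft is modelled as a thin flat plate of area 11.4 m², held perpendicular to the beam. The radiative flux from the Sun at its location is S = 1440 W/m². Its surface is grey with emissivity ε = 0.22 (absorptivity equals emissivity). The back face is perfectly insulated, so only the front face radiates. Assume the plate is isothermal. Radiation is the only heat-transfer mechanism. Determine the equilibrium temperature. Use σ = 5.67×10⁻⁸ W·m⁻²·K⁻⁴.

At equilibrium, absorbed power = emitted power.
Absorbing cross-section = A = 11.40 m²; emitting surface = A = 11.40 m² (ratio 1).
εS·A_cross = εσ·A_surf·T⁴  ⇒  T⁴ = S/(1σ)   (ε cancels).
T⁴ = 1440/(1·5.67×10⁻⁸) = 2.540×10¹⁰ K⁴.
T = (2.540×10¹⁰)^(1/4).

T ≈ 399 K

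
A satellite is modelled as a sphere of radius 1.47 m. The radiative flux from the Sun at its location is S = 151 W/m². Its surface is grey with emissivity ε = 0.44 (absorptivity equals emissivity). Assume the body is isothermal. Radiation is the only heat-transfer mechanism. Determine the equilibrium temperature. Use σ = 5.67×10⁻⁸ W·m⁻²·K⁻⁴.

At equilibrium, absorbed power = emitted power.
Absorbing cross-section = πr² = 6.789 m²; emitting surface = 4πr² = 27.15 m² (ratio 4).
εS·A_cross = εσ·A_surf·T⁴  ⇒  T⁴ = S/(4σ)   (ε cancels).
T⁴ = 151/(4·5.67×10⁻⁸) = 6.658×10⁸ K⁴.
T = (6.658×10⁸)^(1/4).

T ≈ 161 K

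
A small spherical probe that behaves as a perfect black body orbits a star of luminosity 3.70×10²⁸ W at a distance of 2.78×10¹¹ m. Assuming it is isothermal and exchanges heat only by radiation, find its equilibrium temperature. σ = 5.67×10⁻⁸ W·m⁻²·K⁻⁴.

First find the stellar flux at distance d: S = L/(4πd²) = 3.70×10²⁸/(4π·(2.78×10¹¹)²) = 38100 W/m².
For an isothermal sphere, absorbed (1−a)S·πr² = emitted σ·4πr²·T⁴, so T⁴ = (1−a)S/(4σ).
T⁴ = 1.00·38100/(4·5.67×10⁻⁸) = 1.680×10¹¹ K⁴.

T ≈ 640 K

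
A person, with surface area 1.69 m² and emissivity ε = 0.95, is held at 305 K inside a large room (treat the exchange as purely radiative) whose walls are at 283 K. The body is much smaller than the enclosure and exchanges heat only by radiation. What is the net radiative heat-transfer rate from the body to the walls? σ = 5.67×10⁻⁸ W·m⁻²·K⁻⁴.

P_net ≈ 204 W

For a small grey body in a large enclosure: P_net = εσA(T_body⁴ − T_wall⁴).
A = 1.69 m²; T_body⁴ − T_wall⁴ = 8.654×10⁹ − 6.414×10⁹ = 2.239×10⁹ K⁴.
|P_net| = 0.95·5.67×10⁻⁸·1.690·2.239×10⁹.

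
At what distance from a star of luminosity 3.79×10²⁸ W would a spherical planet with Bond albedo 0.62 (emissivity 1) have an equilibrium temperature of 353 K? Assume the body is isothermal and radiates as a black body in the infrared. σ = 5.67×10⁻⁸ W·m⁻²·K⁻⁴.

For an isothermal black-emitting sphere, (1−a)S·πr² = σ·4πr²·T⁴ ⇒ S = 4σT⁴/(1−a).
S = 4·5.67×10⁻⁸·(353)⁴/0.380 = 9267 W/m².
Flux falls as S = L/(4πd²), so d = √(L/(4πS)) = √(3.79×10²⁸/(4π·9267)).

d ≈ 5.70×10¹¹ m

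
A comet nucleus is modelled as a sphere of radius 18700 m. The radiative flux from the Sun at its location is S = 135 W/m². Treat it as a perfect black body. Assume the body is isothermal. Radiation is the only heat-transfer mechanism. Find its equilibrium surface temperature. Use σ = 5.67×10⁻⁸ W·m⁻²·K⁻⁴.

At equilibrium, absorbed power = emitted power.
Absorbing cross-section = πr² = 1.099×10⁹ m²; emitting surface = 4πr² = 4.394×10⁹ m² (ratio 4).
S·A_cross = εσ·A_surf·T⁴  ⇒  T⁴ = S/(4σ).
T⁴ = 1.00·135/(4·5.67×10⁻⁸) = 5.952×10⁸ K⁴.
T = (5.952×10⁸)^(1/4).

T ≈ 156 K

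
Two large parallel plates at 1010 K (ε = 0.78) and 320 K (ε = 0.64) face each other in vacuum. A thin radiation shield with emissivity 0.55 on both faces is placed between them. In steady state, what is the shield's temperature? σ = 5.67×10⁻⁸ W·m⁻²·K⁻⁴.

In steady state the net flux on the hot side equals that on the cold side.
σ(T₁⁴−T_s⁴)/D₁ = σ(T_s⁴−T₂⁴)/D₂, with D₁ = 1/ε₁+1/ε_s−1 = 2.100, D₂ = 1/ε_s+1/ε₂−1 = 2.381.
Solve for T_s⁴: T_s⁴ = (D₂·T₁⁴ + D₁·T₂⁴)/(D₁+D₂) = 5.578×10¹¹ K⁴.

T_s ≈ 864 K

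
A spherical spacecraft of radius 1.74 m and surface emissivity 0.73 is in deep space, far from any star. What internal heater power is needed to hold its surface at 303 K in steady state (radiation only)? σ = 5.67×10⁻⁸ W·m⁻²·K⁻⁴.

P ≈ 13300 W

P = εσ·4πr²·T⁴.
4πr² = 38.05 m²; T⁴ = 8.429×10⁹ K⁴.
P = 0.73·5.67×10⁻⁸·38.05·8.429×10⁹.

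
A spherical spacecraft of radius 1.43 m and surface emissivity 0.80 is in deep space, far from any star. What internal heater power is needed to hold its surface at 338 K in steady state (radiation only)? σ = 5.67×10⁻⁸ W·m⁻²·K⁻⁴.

P ≈ 15200 W

P = εσ·4πr²·T⁴.
4πr² = 25.70 m²; T⁴ = 1.305×10¹⁰ K⁴.
P = 0.80·5.67×10⁻⁸·25.70·1.305×10¹⁰.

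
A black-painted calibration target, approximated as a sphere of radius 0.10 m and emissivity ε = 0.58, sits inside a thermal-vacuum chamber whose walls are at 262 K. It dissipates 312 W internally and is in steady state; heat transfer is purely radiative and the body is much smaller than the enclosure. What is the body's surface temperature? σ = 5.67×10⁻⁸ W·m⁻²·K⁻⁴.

For a small grey body in a large enclosure, net radiated power = εσA(T⁴ − T_w⁴).
Steady state: P = εσA(T⁴ − T_w⁴) with A = 4πr² = 0.1257 m².
T⁴ = P/(εσA) + T_w⁴ = 312/(0.58·5.67×10⁻⁸·0.1257) + (262)⁴
    = 7.550×10¹⁰ + 4.712×10⁹ = 8.021×10¹⁰ K⁴.

T ≈ 532 K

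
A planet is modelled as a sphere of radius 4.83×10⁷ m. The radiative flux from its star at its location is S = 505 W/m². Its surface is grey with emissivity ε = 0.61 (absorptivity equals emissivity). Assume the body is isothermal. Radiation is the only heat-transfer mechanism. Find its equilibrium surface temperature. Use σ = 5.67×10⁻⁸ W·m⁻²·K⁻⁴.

At equilibrium, absorbed power = emitted power.
Absorbing cross-section = πr² = 7.329×10¹⁵ m²; emitting surface = 4πr² = 2.932×10¹⁶ m² (ratio 4).
εS·A_cross = εσ·A_surf·T⁴  ⇒  T⁴ = S/(4σ)   (ε cancels).
T⁴ = 505/(4·5.67×10⁻⁸) = 2.227×10⁹ K⁴.
T = (2.227×10⁹)^(1/4).

T ≈ 217 K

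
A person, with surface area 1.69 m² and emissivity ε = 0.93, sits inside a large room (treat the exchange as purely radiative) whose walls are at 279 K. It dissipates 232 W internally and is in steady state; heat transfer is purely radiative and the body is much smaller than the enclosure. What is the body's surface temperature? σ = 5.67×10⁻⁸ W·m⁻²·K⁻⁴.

For a small grey body in a large enclosure, net radiated power = εσA(T⁴ − T_w⁴).
Steady state: P = εσA(T⁴ − T_w⁴) with A = 1.69 m².
T⁴ = P/(εσA) + T_w⁴ = 232/(0.93·5.67×10⁻⁸·1.690) + (279)⁴
    = 2.603×10⁹ + 6.059×10⁹ = 8.663×10⁹ K⁴.

T ≈ 305 K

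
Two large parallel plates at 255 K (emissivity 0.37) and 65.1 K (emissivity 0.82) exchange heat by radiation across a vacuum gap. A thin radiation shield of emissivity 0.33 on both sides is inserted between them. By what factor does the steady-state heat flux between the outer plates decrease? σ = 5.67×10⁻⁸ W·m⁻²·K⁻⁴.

factor ≈ 2.73

Without shield: q₀ = σΔ(T⁴)/(1/ε₁+1/ε₂−1) with denominator 2.922.
With shield the two gaps are in series; the resistances add: (1/ε₁+1/ε_s−1)+(1/ε_s+1/ε₂−1) = 4.733+3.250 = 7.983.
Heat-flux ratio q₀/q = 7.983/2.922.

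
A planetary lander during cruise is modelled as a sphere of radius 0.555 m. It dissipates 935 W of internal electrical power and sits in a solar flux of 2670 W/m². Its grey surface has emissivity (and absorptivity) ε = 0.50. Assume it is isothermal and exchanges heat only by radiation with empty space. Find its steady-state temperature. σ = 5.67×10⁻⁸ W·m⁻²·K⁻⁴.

At steady state, absorbed solar power + internal power = radiated power.
Absorbed: α·S·A_cross = 0.50·2670·0.9677 = 1292 W (cross-section πr²).
Total input = 1292 + 935 = 2227 W.
Radiated: εσ·A_surf·T⁴ with A_surf = 4πr² = 3.871 m².
T⁴ = 2227/(0.50·5.67×10⁻⁸·3.871) = 2.029×10¹⁰ K⁴.

T ≈ 377 K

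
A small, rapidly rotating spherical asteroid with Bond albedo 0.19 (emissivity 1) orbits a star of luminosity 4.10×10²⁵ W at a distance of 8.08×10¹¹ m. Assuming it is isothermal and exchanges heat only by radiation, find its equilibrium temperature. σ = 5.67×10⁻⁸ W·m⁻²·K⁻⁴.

T ≈ 65.0 K

First find the stellar flux at distance d: S = L/(4πd²) = 4.10×10²⁵/(4π·(8.08×10¹¹)²) = 4.997 W/m².
For an isothermal sphere, absorbed (1−a)S·πr² = emitted σ·4πr²·T⁴, so T⁴ = (1−a)S/(4σ).
T⁴ = 0.810·4.997/(4·5.67×10⁻⁸) = 1.785×10⁷ K⁴.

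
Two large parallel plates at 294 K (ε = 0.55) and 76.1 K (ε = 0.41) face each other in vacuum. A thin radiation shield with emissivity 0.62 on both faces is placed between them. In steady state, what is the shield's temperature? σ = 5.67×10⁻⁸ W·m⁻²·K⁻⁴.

In steady state the net flux on the hot side equals that on the cold side.
σ(T₁⁴−T_s⁴)/D₁ = σ(T_s⁴−T₂⁴)/D₂, with D₁ = 1/ε₁+1/ε_s−1 = 2.431, D₂ = 1/ε_s+1/ε₂−1 = 3.052.
Solve for T_s⁴: T_s⁴ = (D₂·T₁⁴ + D₁·T₂⁴)/(D₁+D₂) = 4.173×10⁹ K⁴.

T_s ≈ 254 K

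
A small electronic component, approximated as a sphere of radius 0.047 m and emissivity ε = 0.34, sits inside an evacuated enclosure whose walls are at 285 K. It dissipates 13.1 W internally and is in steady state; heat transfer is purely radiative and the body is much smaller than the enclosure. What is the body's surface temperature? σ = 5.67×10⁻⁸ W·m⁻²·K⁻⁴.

For a small grey body in a large enclosure, net radiated power = εσA(T⁴ − T_w⁴).
Steady state: P = εσA(T⁴ − T_w⁴) with A = 4πr² = 0.02776 m².
T⁴ = P/(εσA) + T_w⁴ = 13.1/(0.34·5.67×10⁻⁸·0.02776) + (285)⁴
    = 2.448×10¹⁰ + 6.598×10⁹ = 3.108×10¹⁰ K⁴.

T ≈ 420 K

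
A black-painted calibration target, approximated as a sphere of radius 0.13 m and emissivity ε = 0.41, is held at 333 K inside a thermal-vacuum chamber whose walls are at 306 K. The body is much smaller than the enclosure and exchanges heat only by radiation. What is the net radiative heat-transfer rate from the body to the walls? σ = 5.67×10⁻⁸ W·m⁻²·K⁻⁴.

P_net ≈ 17.4 W

For a small grey body in a large enclosure: P_net = εσA(T_body⁴ − T_wall⁴).
A = 4πr² = 0.2124 m²; T_body⁴ − T_wall⁴ = 1.230×10¹⁰ − 8.768×10⁹ = 3.529×10⁹ K⁴.
|P_net| = 0.41·5.67×10⁻⁸·0.2124·3.529×10⁹.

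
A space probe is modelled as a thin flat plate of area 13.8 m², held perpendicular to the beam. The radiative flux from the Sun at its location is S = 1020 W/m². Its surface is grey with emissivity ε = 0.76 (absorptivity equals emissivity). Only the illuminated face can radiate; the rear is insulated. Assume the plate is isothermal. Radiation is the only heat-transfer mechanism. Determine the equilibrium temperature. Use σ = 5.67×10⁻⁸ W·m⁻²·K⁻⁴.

At equilibrium, absorbed power = emitted power.
Absorbing cross-section = A = 13.80 m²; emitting surface = A = 13.80 m² (ratio 1).
εS·A_cross = εσ·A_surf·T⁴  ⇒  T⁴ = S/(1σ)   (ε cancels).
T⁴ = 1020/(1·5.67×10⁻⁸) = 1.799×10¹⁰ K⁴.
T = (1.799×10¹⁰)^(1/4).

T ≈ 366 K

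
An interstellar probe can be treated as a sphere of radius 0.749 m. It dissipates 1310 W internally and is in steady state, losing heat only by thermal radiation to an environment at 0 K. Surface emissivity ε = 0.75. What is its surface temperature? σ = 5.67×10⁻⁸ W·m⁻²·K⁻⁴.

T ≈ 257 K

Steady state: internal power = radiated power, P = εσA T⁴.
Radiating area A = 4πr² = 7.050 m².
T⁴ = P/(εσA) = 1310/(0.75·5.67×10⁻⁸·7.050) = 4.370×10⁹ K⁴.
T = (4.370×10⁹)^(1/4).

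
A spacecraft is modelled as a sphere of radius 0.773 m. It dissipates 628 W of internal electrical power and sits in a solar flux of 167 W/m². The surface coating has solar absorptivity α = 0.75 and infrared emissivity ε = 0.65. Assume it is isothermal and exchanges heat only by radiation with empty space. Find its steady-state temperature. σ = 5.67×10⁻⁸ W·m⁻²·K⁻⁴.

At steady state, absorbed solar power + internal power = radiated power.
Absorbed: α·S·A_cross = 0.75·167·1.877 = 235.1 W (cross-section πr²).
Total input = 235.1 + 628 = 863.1 W.
Radiated: εσ·A_surf·T⁴ with A_surf = 4πr² = 7.509 m².
T⁴ = 863.1/(0.65·5.67×10⁻⁸·7.509) = 3.119×10⁹ K⁴.

T ≈ 236 K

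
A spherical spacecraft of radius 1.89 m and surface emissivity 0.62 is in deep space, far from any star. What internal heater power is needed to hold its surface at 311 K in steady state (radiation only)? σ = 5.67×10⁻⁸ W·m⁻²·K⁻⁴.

P ≈ 14800 W

P = εσ·4πr²·T⁴.
4πr² = 44.89 m²; T⁴ = 9.355×10⁹ K⁴.
P = 0.62·5.67×10⁻⁸·44.89·9.355×10⁹.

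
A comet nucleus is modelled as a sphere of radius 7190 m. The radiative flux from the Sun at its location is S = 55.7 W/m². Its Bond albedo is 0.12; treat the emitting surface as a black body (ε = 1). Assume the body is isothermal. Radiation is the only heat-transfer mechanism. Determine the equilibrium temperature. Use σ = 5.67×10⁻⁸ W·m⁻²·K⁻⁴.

T ≈ 121 K

At equilibrium, absorbed power = emitted power.
Absorbing cross-section = πr² = 1.624×10⁸ m²; emitting surface = 4πr² = 6.496×10⁸ m² (ratio 4).
(1−a)S·A_cross = εσ·A_surf·T⁴  ⇒  T⁴ = (1−a)S/(4σ).
T⁴ = 0.880·55.7/(4·5.67×10⁻⁸) = 2.161×10⁸ K⁴.
T = (2.161×10⁸)^(1/4).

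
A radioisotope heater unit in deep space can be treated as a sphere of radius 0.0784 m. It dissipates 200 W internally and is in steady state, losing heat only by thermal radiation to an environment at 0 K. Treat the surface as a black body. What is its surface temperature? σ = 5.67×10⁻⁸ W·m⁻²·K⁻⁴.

T ≈ 462 K

Steady state: internal power = radiated power, P = εσA T⁴.
Radiating area A = 4πr² = 0.07724 m².
T⁴ = P/(εσA) = 200/(1.0·5.67×10⁻⁸·0.07724) = 4.567×10¹⁰ K⁴.
T = (4.567×10¹⁰)^(1/4).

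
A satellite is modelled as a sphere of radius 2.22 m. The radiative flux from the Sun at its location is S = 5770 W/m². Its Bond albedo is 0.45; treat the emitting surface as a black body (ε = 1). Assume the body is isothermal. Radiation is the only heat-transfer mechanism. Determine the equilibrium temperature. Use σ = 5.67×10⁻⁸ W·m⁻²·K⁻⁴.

T ≈ 344 K

At equilibrium, absorbed power = emitted power.
Absorbing cross-section = πr² = 15.48 m²; emitting surface = 4πr² = 61.93 m² (ratio 4).
(1−a)S·A_cross = εσ·A_surf·T⁴  ⇒  T⁴ = (1−a)S/(4σ).
T⁴ = 0.550·5770/(4·5.67×10⁻⁸) = 1.399×10¹⁰ K⁴.
T = (1.399×10¹⁰)^(1/4).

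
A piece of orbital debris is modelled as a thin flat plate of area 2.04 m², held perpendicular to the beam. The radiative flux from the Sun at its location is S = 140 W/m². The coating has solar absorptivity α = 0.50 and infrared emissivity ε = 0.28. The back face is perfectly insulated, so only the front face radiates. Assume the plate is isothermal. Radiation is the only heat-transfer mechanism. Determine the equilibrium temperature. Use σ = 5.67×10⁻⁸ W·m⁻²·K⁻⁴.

T ≈ 258 K

At equilibrium, absorbed power = emitted power.
Absorbing cross-section = A = 2.040 m²; emitting surface = A = 2.040 m² (ratio 1).
αS·A_cross = εσ·A_surf·T⁴  ⇒  T⁴ = αS/(ε·1σ).
T⁴ = 0.500·140/(0.28·1·5.67×10⁻⁸) = 4.409×10⁹ K⁴.
T = (4.409×10⁹)^(1/4).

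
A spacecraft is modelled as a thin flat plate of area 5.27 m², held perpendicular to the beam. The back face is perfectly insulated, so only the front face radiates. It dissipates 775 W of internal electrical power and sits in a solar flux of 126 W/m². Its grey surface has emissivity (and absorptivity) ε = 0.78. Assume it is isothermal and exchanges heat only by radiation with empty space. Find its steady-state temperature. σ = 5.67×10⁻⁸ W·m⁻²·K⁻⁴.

At steady state, absorbed solar power + internal power = radiated power.
Absorbed: α·S·A_cross = 0.78·126·5.270 = 517.9 W (cross-section A).
Total input = 517.9 + 775 = 1293 W.
Radiated: εσ·A_surf·T⁴ with A_surf = A = 5.270 m².
T⁴ = 1293/(0.78·5.67×10⁻⁸·5.270) = 5.547×10⁹ K⁴.

T ≈ 273 K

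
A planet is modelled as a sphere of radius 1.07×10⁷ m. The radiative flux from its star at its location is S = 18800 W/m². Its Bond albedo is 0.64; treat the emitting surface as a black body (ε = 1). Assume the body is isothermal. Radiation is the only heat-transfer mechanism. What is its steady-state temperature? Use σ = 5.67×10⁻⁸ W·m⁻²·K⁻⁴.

At equilibrium, absorbed power = emitted power.
Absorbing cross-section = πr² = 3.597×10¹⁴ m²; emitting surface = 4πr² = 1.439×10¹⁵ m² (ratio 4).
(1−a)S·A_cross = εσ·A_surf·T⁴  ⇒  T⁴ = (1−a)S/(4σ).
T⁴ = 0.360·18800/(4·5.67×10⁻⁸) = 2.984×10¹⁰ K⁴.
T = (2.984×10¹⁰)^(1/4).

T ≈ 416 K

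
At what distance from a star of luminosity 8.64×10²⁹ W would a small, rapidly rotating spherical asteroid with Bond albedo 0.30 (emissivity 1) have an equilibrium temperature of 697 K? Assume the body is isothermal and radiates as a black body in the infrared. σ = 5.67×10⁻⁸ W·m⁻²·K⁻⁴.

d ≈ 9.48×10¹¹ m

For an isothermal black-emitting sphere, (1−a)S·πr² = σ·4πr²·T⁴ ⇒ S = 4σT⁴/(1−a).
S = 4·5.67×10⁻⁸·(697)⁴/0.700 = 76470 W/m².
Flux falls as S = L/(4πd²), so d = √(L/(4πS)) = √(8.64×10²⁹/(4π·76470)).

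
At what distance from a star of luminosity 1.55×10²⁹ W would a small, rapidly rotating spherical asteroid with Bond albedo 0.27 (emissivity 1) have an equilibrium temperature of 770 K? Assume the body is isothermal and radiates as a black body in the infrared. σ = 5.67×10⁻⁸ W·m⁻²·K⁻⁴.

d ≈ 3.36×10¹¹ m

For an isothermal black-emitting sphere, (1−a)S·πr² = σ·4πr²·T⁴ ⇒ S = 4σT⁴/(1−a).
S = 4·5.67×10⁻⁸·(770)⁴/0.730 = 1.092×10⁵ W/m².
Flux falls as S = L/(4πd²), so d = √(L/(4πS)) = √(1.55×10²⁹/(4π·1.092×10⁵)).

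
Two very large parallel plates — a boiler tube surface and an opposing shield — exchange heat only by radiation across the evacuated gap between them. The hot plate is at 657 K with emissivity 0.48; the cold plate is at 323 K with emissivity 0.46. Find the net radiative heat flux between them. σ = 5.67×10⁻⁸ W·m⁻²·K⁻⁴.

q ≈ 3050 W/m²

For two infinite grey parallel plates, q = σ(T₁⁴ − T₂⁴)/(1/ε₁ + 1/ε₂ − 1).
T₁⁴ − T₂⁴ = 1.863×10¹¹ − 1.088×10¹⁰ = 1.754×10¹¹ K⁴.
1/ε₁ + 1/ε₂ − 1 = 2.083 + 2.174 − 1 = 3.257.
q = 5.67×10⁻⁸ × 1.754×10¹¹ / 3.257.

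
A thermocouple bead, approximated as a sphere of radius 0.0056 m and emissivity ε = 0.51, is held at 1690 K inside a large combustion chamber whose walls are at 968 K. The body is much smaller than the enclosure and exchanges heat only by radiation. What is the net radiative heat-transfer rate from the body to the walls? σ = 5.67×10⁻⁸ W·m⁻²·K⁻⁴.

P_net ≈ 83.0 W

For a small grey body in a large enclosure: P_net = εσA(T_body⁴ − T_wall⁴).
A = 4πr² = 3.941×10⁻⁴ m²; T_body⁴ − T_wall⁴ = 8.157×10¹² − 8.780×10¹¹ = 7.279×10¹² K⁴.
|P_net| = 0.51·5.67×10⁻⁸·3.941×10⁻⁴·7.279×10¹².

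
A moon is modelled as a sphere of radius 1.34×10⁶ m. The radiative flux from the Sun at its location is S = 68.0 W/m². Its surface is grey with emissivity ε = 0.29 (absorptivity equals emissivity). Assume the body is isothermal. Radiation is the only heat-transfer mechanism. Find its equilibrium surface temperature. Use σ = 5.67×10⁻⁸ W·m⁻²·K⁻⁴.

At equilibrium, absorbed power = emitted power.
Absorbing cross-section = πr² = 5.641×10¹² m²; emitting surface = 4πr² = 2.256×10¹³ m² (ratio 4).
εS·A_cross = εσ·A_surf·T⁴  ⇒  T⁴ = S/(4σ)   (ε cancels).
T⁴ = 68.0/(4·5.67×10⁻⁸) = 2.998×10⁸ K⁴.
T = (2.998×10⁸)^(1/4).

T ≈ 132 K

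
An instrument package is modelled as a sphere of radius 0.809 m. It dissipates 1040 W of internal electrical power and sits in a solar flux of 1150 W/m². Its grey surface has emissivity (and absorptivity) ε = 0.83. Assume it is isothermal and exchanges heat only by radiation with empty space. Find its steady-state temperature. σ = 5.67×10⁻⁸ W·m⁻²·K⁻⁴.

At steady state, absorbed solar power + internal power = radiated power.
Absorbed: α·S·A_cross = 0.83·1150·2.056 = 1963 W (cross-section πr²).
Total input = 1963 + 1040 = 3003 W.
Radiated: εσ·A_surf·T⁴ with A_surf = 4πr² = 8.224 m².
T⁴ = 3003/(0.83·5.67×10⁻⁸·8.224) = 7.758×10⁹ K⁴.

T ≈ 297 K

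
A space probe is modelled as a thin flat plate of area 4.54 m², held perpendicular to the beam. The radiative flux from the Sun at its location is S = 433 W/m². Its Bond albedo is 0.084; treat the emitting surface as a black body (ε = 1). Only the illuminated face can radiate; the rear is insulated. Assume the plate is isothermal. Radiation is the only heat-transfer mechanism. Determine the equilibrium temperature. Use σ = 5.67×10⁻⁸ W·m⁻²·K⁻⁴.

At equilibrium, absorbed power = emitted power.
Absorbing cross-section = A = 4.540 m²; emitting surface = A = 4.540 m² (ratio 1).
(1−a)S·A_cross = εσ·A_surf·T⁴  ⇒  T⁴ = (1−a)S/(1σ).
T⁴ = 0.916·433/(1·5.67×10⁻⁸) = 6.995×10⁹ K⁴.
T = (6.995×10⁹)^(1/4).

T ≈ 289 K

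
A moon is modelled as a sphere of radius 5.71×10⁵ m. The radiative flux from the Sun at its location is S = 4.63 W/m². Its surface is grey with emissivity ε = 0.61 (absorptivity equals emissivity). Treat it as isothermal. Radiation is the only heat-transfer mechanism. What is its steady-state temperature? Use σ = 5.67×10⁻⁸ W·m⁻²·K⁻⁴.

T ≈ 67.2 K

At equilibrium, absorbed power = emitted power.
Absorbing cross-section = πr² = 1.024×10¹² m²; emitting surface = 4πr² = 4.097×10¹² m² (ratio 4).
εS·A_cross = εσ·A_surf·T⁴  ⇒  T⁴ = S/(4σ)   (ε cancels).
T⁴ = 4.63/(4·5.67×10⁻⁸) = 2.041×10⁷ K⁴.
T = (2.041×10⁷)^(1/4).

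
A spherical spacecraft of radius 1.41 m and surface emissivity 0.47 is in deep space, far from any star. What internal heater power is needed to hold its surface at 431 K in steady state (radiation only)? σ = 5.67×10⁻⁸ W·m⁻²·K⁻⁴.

P ≈ 23000 W

P = εσ·4πr²·T⁴.
4πr² = 24.98 m²; T⁴ = 3.451×10¹⁰ K⁴.
P = 0.47·5.67×10⁻⁸·24.98·3.451×10¹⁰.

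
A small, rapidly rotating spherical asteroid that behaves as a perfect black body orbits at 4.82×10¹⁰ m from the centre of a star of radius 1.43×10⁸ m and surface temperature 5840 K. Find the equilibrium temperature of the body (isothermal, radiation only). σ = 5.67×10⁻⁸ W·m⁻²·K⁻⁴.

The star's surface emits σT_*⁴; at distance d the flux is S = σT_*⁴(R_*/d)².
S = 5.67×10⁻⁸·(5840)⁴·(1.43×10⁸/4.82×10¹⁰)² = 580.5 W/m².
For an isothermal sphere T⁴ = (1−a)S/(4σ) = 2.560×10⁹ K⁴.

T ≈ 225 K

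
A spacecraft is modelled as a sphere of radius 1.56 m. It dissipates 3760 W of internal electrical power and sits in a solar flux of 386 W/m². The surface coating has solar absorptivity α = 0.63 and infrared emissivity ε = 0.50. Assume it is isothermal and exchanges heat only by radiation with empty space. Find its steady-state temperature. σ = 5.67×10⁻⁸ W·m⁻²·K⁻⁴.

T ≈ 284 K

At steady state, absorbed solar power + internal power = radiated power.
Absorbed: α·S·A_cross = 0.63·386·7.645 = 1859 W (cross-section πr²).
Total input = 1859 + 3760 = 5619 W.
Radiated: εσ·A_surf·T⁴ with A_surf = 4πr² = 30.58 m².
T⁴ = 5619/(0.50·5.67×10⁻⁸·30.58) = 6.481×10⁹ K⁴.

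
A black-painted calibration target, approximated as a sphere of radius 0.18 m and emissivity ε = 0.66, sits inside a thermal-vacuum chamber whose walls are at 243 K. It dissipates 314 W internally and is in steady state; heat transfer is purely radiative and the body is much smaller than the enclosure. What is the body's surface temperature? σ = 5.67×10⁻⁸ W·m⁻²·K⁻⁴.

For a small grey body in a large enclosure, net radiated power = εσA(T⁴ − T_w⁴).
Steady state: P = εσA(T⁴ − T_w⁴) with A = 4πr² = 0.4072 m².
T⁴ = P/(εσA) + T_w⁴ = 314/(0.66·5.67×10⁻⁸·0.4072) + (243)⁴
    = 2.061×10¹⁰ + 3.487×10⁹ = 2.410×10¹⁰ K⁴.

T ≈ 394 K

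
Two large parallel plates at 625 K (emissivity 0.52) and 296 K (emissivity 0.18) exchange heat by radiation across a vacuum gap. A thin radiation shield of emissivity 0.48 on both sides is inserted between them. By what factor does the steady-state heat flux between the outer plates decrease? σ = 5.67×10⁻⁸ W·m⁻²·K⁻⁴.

Without shield: q₀ = σΔ(T⁴)/(1/ε₁+1/ε₂−1) with denominator 6.479.
With shield the two gaps are in series; the resistances add: (1/ε₁+1/ε_s−1)+(1/ε_s+1/ε₂−1) = 3.006+6.639 = 9.645.
Heat-flux ratio q₀/q = 9.645/6.479.

factor ≈ 1.49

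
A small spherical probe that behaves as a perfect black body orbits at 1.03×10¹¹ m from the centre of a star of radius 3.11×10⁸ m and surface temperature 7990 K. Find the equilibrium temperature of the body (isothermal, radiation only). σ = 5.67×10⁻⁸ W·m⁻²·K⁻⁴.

T ≈ 310 K

The star's surface emits σT_*⁴; at distance d the flux is S = σT_*⁴(R_*/d)².
S = 5.67×10⁻⁸·(7990)⁴·(3.11×10⁸/1.03×10¹¹)² = 2107 W/m².
For an isothermal sphere T⁴ = (1−a)S/(4σ) = 9.289×10⁹ K⁴.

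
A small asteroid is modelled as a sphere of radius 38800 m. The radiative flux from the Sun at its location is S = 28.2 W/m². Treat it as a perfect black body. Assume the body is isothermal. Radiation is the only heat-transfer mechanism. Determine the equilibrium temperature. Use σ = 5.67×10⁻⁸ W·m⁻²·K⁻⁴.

At equilibrium, absorbed power = emitted power.
Absorbing cross-section = πr² = 4.729×10⁹ m²; emitting surface = 4πr² = 1.892×10¹⁰ m² (ratio 4).
S·A_cross = εσ·A_surf·T⁴  ⇒  T⁴ = S/(4σ).
T⁴ = 1.00·28.2/(4·5.67×10⁻⁸) = 1.243×10⁸ K⁴.
T = (1.243×10⁸)^(1/4).

T ≈ 106 K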